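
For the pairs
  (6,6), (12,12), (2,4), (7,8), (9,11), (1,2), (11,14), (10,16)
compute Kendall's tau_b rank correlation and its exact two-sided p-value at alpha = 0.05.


Step 1: Enumerate the 28 unordered pairs (i,j) with i<j and classify each by sign(x_j-x_i) * sign(y_j-y_i).
  (1,2):dx=+6,dy=+6->C; (1,3):dx=-4,dy=-2->C; (1,4):dx=+1,dy=+2->C; (1,5):dx=+3,dy=+5->C
  (1,6):dx=-5,dy=-4->C; (1,7):dx=+5,dy=+8->C; (1,8):dx=+4,dy=+10->C; (2,3):dx=-10,dy=-8->C
  (2,4):dx=-5,dy=-4->C; (2,5):dx=-3,dy=-1->C; (2,6):dx=-11,dy=-10->C; (2,7):dx=-1,dy=+2->D
  (2,8):dx=-2,dy=+4->D; (3,4):dx=+5,dy=+4->C; (3,5):dx=+7,dy=+7->C; (3,6):dx=-1,dy=-2->C
  (3,7):dx=+9,dy=+10->C; (3,8):dx=+8,dy=+12->C; (4,5):dx=+2,dy=+3->C; (4,6):dx=-6,dy=-6->C
  (4,7):dx=+4,dy=+6->C; (4,8):dx=+3,dy=+8->C; (5,6):dx=-8,dy=-9->C; (5,7):dx=+2,dy=+3->C
  (5,8):dx=+1,dy=+5->C; (6,7):dx=+10,dy=+12->C; (6,8):dx=+9,dy=+14->C; (7,8):dx=-1,dy=+2->D
Step 2: C = 25, D = 3, total pairs = 28.
Step 3: tau = (C - D)/(n(n-1)/2) = (25 - 3)/28 = 0.785714.
Step 4: Exact two-sided p-value (enumerate n! = 40320 permutations of y under H0): p = 0.005506.
Step 5: alpha = 0.05. reject H0.

tau_b = 0.7857 (C=25, D=3), p = 0.005506, reject H0.


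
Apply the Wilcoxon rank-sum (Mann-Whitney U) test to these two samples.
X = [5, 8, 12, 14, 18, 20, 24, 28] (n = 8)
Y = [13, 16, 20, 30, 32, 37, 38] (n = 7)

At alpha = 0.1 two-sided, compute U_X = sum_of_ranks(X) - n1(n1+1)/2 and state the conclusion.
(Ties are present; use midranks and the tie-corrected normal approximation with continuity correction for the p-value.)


Step 1: Combine and sort all 15 observations; assign midranks.
sorted (value, group): (5,X), (8,X), (12,X), (13,Y), (14,X), (16,Y), (18,X), (20,X), (20,Y), (24,X), (28,X), (30,Y), (32,Y), (37,Y), (38,Y)
ranks: 5->1, 8->2, 12->3, 13->4, 14->5, 16->6, 18->7, 20->8.5, 20->8.5, 24->10, 28->11, 30->12, 32->13, 37->14, 38->15
Step 2: Rank sum for X: R1 = 1 + 2 + 3 + 5 + 7 + 8.5 + 10 + 11 = 47.5.
Step 3: U_X = R1 - n1(n1+1)/2 = 47.5 - 8*9/2 = 47.5 - 36 = 11.5.
       U_Y = n1*n2 - U_X = 56 - 11.5 = 44.5.
Step 4: Ties are present, so use the tie-corrected normal approximation (with continuity correction) for the p-value.
Step 5: p-value = 0.063840; compare to alpha = 0.1. reject H0.

U_X = 11.5, p = 0.063840, reject H0 at alpha = 0.1.


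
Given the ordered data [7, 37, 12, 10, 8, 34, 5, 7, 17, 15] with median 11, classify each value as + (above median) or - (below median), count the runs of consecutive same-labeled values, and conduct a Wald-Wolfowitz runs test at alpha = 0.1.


Step 1: Compute median = 11; label A = above, B = below.
Labels in order: BAABBABBAA  (n_A = 5, n_B = 5)
Step 2: Count runs R = 6.
Step 3: Under H0 (random ordering), E[R] = 2*n_A*n_B/(n_A+n_B) + 1 = 2*5*5/10 + 1 = 6.0000.
        Var[R] = 2*n_A*n_B*(2*n_A*n_B - n_A - n_B) / ((n_A+n_B)^2 * (n_A+n_B-1)) = 2000/900 = 2.2222.
        SD[R] = 1.4907.
Step 4: R = E[R], so z = 0 with no continuity correction.
Step 5: Two-sided p-value via normal approximation = 2*(1 - Phi(|z|)) = 1.000000.
Step 6: alpha = 0.1. fail to reject H0.

R = 6, z = 0.0000, p = 1.000000, fail to reject H0.


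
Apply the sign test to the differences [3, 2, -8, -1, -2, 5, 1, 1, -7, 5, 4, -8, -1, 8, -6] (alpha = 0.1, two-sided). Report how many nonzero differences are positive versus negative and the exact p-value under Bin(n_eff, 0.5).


Step 1: Discard zero differences. Original n = 15; n_eff = number of nonzero differences = 15.
Nonzero differences (with sign): +3, +2, -8, -1, -2, +5, +1, +1, -7, +5, +4, -8, -1, +8, -6
Step 2: Count signs: positive = 8, negative = 7.
Step 3: Under H0: P(positive) = 0.5, so the number of positives S ~ Bin(15, 0.5).
Step 4: Two-sided exact p-value = sum of Bin(15,0.5) probabilities at or below the observed probability = 1.000000.
Step 5: alpha = 0.1. fail to reject H0.

n_eff = 15, pos = 8, neg = 7, p = 1.000000, fail to reject H0.


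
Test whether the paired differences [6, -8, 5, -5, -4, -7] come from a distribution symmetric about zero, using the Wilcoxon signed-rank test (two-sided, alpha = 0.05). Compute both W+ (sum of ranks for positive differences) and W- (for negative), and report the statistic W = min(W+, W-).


Step 1: Drop any zero differences (none here) and take |d_i|.
|d| = [6, 8, 5, 5, 4, 7]
Step 2: Midrank |d_i| (ties get averaged ranks).
ranks: |6|->4, |8|->6, |5|->2.5, |5|->2.5, |4|->1, |7|->5
Step 3: Attach original signs; sum ranks with positive sign and with negative sign.
W+ = 4 + 2.5 = 6.5
W- = 6 + 2.5 + 1 + 5 = 14.5
(Check: W+ + W- = 21 should equal n(n+1)/2 = 21.)
Step 4: Test statistic W = min(W+, W-) = 6.5.
Step 5: Ties in |d|, so use the tie-corrected normal approximation.
        E[W] = n(n+1)/4 = 6*7/4 = 10.5.
        Tie groups: |d|=5 (t=2); sum(t^3 - t) = 6.
        Var[W] = n(n+1)(2n+1)/24 - sum(t^3-t)/48 = 546/24 - 6/48 = 22.625.
        z = (W - E[W]) / sqrt(Var[W]) = (6.5 - 10.5) / 4.7566 = -0.8409.
        Two-sided p = 2*Phi(z) = 0.400381.
Step 6: alpha = 0.05. fail to reject H0.

W+ = 6.5, W- = 14.5, W = min = 6.5, p = 0.400381, fail to reject H0.


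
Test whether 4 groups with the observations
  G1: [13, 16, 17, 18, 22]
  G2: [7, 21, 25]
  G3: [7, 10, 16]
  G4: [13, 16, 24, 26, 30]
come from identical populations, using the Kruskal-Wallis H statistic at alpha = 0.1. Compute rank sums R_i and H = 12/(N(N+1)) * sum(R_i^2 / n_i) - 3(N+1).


Step 1: Combine all N = 16 observations and assign midranks.
sorted (value, group, rank): (7,G2,1.5), (7,G3,1.5), (10,G3,3), (13,G1,4.5), (13,G4,4.5), (16,G1,7), (16,G3,7), (16,G4,7), (17,G1,9), (18,G1,10), (21,G2,11), (22,G1,12), (24,G4,13), (25,G2,14), (26,G4,15), (30,G4,16)
Step 2: Sum ranks within each group.
R_1 = 42.5 (n_1 = 5)
R_2 = 26.5 (n_2 = 3)
R_3 = 11.5 (n_3 = 3)
R_4 = 55.5 (n_4 = 5)
Step 3: H = 12/(N(N+1)) * sum(R_i^2/n_i) - 3(N+1)
     = 12/(16*17) * (42.5^2/5 + 26.5^2/3 + 11.5^2/3 + 55.5^2/5) - 3*17
     = 0.044118 * 1255.47 - 51
     = 4.388235.
Step 4: Ties present; correction factor C = 1 - 36/(16^3 - 16) = 0.991176. Corrected H = 4.388235 / 0.991176 = 4.427300.
Step 5: Under H0, H ~ chi^2(3); p-value = 0.218867.
Step 6: alpha = 0.1. fail to reject H0.

H = 4.4273, df = 3, p = 0.218867, fail to reject H0.


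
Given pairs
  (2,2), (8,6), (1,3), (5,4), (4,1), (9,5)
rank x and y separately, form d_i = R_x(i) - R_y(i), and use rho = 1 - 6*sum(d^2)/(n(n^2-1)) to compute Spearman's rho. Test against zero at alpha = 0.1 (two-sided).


Step 1: Rank x and y separately (midranks; no ties here).
rank(x): 2->2, 8->5, 1->1, 5->4, 4->3, 9->6
rank(y): 2->2, 6->6, 3->3, 4->4, 1->1, 5->5
Step 2: d_i = R_x(i) - R_y(i); compute d_i^2.
  (2-2)^2=0, (5-6)^2=1, (1-3)^2=4, (4-4)^2=0, (3-1)^2=4, (6-5)^2=1
sum(d^2) = 10.
Step 3: rho = 1 - 6*10 / (6*(6^2 - 1)) = 1 - 60/210 = 0.714286.
Step 4: Under H0, t = rho * sqrt((n-2)/(1-rho^2)) = 2.0412 ~ t(4).
Step 5: Two-sided p-value from the t-distribution with 4 df = 0.110787.
Step 6: alpha = 0.1. fail to reject H0.

rho = 0.7143, p = 0.110787, fail to reject H0 at alpha = 0.1.


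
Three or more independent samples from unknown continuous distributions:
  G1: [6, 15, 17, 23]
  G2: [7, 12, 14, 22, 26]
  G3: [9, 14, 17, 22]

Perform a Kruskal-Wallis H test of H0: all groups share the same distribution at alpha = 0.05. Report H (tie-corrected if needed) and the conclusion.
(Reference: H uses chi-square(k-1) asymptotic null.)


Step 1: Combine all N = 13 observations and assign midranks.
sorted (value, group, rank): (6,G1,1), (7,G2,2), (9,G3,3), (12,G2,4), (14,G2,5.5), (14,G3,5.5), (15,G1,7), (17,G1,8.5), (17,G3,8.5), (22,G2,10.5), (22,G3,10.5), (23,G1,12), (26,G2,13)
Step 2: Sum ranks within each group.
R_1 = 28.5 (n_1 = 4)
R_2 = 35 (n_2 = 5)
R_3 = 27.5 (n_3 = 4)
Step 3: H = 12/(N(N+1)) * sum(R_i^2/n_i) - 3(N+1)
     = 12/(13*14) * (28.5^2/4 + 35^2/5 + 27.5^2/4) - 3*14
     = 0.065934 * 637.125 - 42
     = 0.008242.
Step 4: Ties present; correction factor C = 1 - 18/(13^3 - 13) = 0.991758. Corrected H = 0.008242 / 0.991758 = 0.008310.
Step 5: Under H0, H ~ chi^2(2); p-value = 0.995853.
Step 6: alpha = 0.05. fail to reject H0.

H = 0.0083, df = 2, p = 0.995853, fail to reject H0.


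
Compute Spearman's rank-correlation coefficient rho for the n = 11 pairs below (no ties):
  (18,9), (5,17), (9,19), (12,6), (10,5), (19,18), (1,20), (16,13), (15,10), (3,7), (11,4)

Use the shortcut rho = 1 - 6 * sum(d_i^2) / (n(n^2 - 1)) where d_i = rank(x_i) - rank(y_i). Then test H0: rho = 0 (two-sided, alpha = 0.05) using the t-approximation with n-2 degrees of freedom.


Step 1: Rank x and y separately (midranks; no ties here).
rank(x): 18->10, 5->3, 9->4, 12->7, 10->5, 19->11, 1->1, 16->9, 15->8, 3->2, 11->6
rank(y): 9->5, 17->8, 19->10, 6->3, 5->2, 18->9, 20->11, 13->7, 10->6, 7->4, 4->1
Step 2: d_i = R_x(i) - R_y(i); compute d_i^2.
  (10-5)^2=25, (3-8)^2=25, (4-10)^2=36, (7-3)^2=16, (5-2)^2=9, (11-9)^2=4, (1-11)^2=100, (9-7)^2=4, (8-6)^2=4, (2-4)^2=4, (6-1)^2=25
sum(d^2) = 252.
Step 3: rho = 1 - 6*252 / (11*(11^2 - 1)) = 1 - 1512/1320 = -0.145455.
Step 4: Under H0, t = rho * sqrt((n-2)/(1-rho^2)) = -0.4411 ~ t(9).
Step 5: Two-sided p-value from the t-distribution with 9 df = 0.669579.
Step 6: alpha = 0.05. fail to reject H0.

rho = -0.1455, p = 0.669579, fail to reject H0 at alpha = 0.05.


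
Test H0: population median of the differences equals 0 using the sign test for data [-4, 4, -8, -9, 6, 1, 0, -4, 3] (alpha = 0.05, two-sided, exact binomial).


Step 1: Discard zero differences. Original n = 9; n_eff = number of nonzero differences = 8.
Nonzero differences (with sign): -4, +4, -8, -9, +6, +1, -4, +3
Step 2: Count signs: positive = 4, negative = 4.
Step 3: Under H0: P(positive) = 0.5, so the number of positives S ~ Bin(8, 0.5).
Step 4: Two-sided exact p-value = sum of Bin(8,0.5) probabilities at or below the observed probability = 1.000000.
Step 5: alpha = 0.05. fail to reject H0.

n_eff = 8, pos = 4, neg = 4, p = 1.000000, fail to reject H0.


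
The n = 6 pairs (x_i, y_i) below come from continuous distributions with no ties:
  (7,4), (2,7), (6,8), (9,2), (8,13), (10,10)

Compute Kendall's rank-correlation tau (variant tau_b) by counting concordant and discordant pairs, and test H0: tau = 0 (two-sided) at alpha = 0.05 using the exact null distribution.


Step 1: Enumerate the 15 unordered pairs (i,j) with i<j and classify each by sign(x_j-x_i) * sign(y_j-y_i).
  (1,2):dx=-5,dy=+3->D; (1,3):dx=-1,dy=+4->D; (1,4):dx=+2,dy=-2->D; (1,5):dx=+1,dy=+9->C
  (1,6):dx=+3,dy=+6->C; (2,3):dx=+4,dy=+1->C; (2,4):dx=+7,dy=-5->D; (2,5):dx=+6,dy=+6->C
  (2,6):dx=+8,dy=+3->C; (3,4):dx=+3,dy=-6->D; (3,5):dx=+2,dy=+5->C; (3,6):dx=+4,dy=+2->C
  (4,5):dx=-1,dy=+11->D; (4,6):dx=+1,dy=+8->C; (5,6):dx=+2,dy=-3->D
Step 2: C = 8, D = 7, total pairs = 15.
Step 3: tau = (C - D)/(n(n-1)/2) = (8 - 7)/15 = 0.066667.
Step 4: Exact two-sided p-value (enumerate n! = 720 permutations of y under H0): p = 1.000000.
Step 5: alpha = 0.05. fail to reject H0.

tau_b = 0.0667 (C=8, D=7), p = 1.000000, fail to reject H0.


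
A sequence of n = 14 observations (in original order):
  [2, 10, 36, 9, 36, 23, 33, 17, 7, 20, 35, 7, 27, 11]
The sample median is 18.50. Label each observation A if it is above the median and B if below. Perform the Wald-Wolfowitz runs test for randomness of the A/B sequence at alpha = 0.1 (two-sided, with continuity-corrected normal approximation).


Step 1: Compute median = 18.50; label A = above, B = below.
Labels in order: BBABAAABBAABAB  (n_A = 7, n_B = 7)
Step 2: Count runs R = 9.
Step 3: Under H0 (random ordering), E[R] = 2*n_A*n_B/(n_A+n_B) + 1 = 2*7*7/14 + 1 = 8.0000.
        Var[R] = 2*n_A*n_B*(2*n_A*n_B - n_A - n_B) / ((n_A+n_B)^2 * (n_A+n_B-1)) = 8232/2548 = 3.2308.
        SD[R] = 1.7974.
Step 4: Continuity-corrected z = (R - 0.5 - E[R]) / SD[R] = (9 - 0.5 - 8.0000) / 1.7974 = 0.2782.
Step 5: Two-sided p-value via normal approximation = 2*(1 - Phi(|z|)) = 0.780879.
Step 6: alpha = 0.1. fail to reject H0.

R = 9, z = 0.2782, p = 0.780879, fail to reject H0.


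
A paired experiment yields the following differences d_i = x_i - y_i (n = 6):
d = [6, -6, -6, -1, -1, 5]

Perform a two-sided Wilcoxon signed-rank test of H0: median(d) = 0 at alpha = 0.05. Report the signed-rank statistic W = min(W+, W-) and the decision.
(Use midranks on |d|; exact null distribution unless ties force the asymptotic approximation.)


Step 1: Drop any zero differences (none here) and take |d_i|.
|d| = [6, 6, 6, 1, 1, 5]
Step 2: Midrank |d_i| (ties get averaged ranks).
ranks: |6|->5, |6|->5, |6|->5, |1|->1.5, |1|->1.5, |5|->3
Step 3: Attach original signs; sum ranks with positive sign and with negative sign.
W+ = 5 + 3 = 8
W- = 5 + 5 + 1.5 + 1.5 = 13
(Check: W+ + W- = 21 should equal n(n+1)/2 = 21.)
Step 4: Test statistic W = min(W+, W-) = 8.
Step 5: Ties in |d|, so use the tie-corrected normal approximation.
        E[W] = n(n+1)/4 = 6*7/4 = 10.5.
        Tie groups: |d|=1 (t=2), |d|=6 (t=3); sum(t^3 - t) = 30.
        Var[W] = n(n+1)(2n+1)/24 - sum(t^3-t)/48 = 546/24 - 30/48 = 22.125.
        z = (W - E[W]) / sqrt(Var[W]) = (8 - 10.5) / 4.7037 = -0.5315.
        Two-sided p = 2*Phi(z) = 0.595076.
Step 6: alpha = 0.05. fail to reject H0.

W+ = 8, W- = 13, W = min = 8, p = 0.595076, fail to reject H0.


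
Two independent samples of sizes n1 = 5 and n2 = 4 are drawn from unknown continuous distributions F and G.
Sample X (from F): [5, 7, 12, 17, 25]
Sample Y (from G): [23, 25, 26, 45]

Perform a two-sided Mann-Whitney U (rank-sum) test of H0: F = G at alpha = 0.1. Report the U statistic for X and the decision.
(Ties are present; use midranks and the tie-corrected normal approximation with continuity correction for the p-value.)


Step 1: Combine and sort all 9 observations; assign midranks.
sorted (value, group): (5,X), (7,X), (12,X), (17,X), (23,Y), (25,X), (25,Y), (26,Y), (45,Y)
ranks: 5->1, 7->2, 12->3, 17->4, 23->5, 25->6.5, 25->6.5, 26->8, 45->9
Step 2: Rank sum for X: R1 = 1 + 2 + 3 + 4 + 6.5 = 16.5.
Step 3: U_X = R1 - n1(n1+1)/2 = 16.5 - 5*6/2 = 16.5 - 15 = 1.5.
       U_Y = n1*n2 - U_X = 20 - 1.5 = 18.5.
Step 4: Ties are present, so use the tie-corrected normal approximation (with continuity correction) for the p-value.
Step 5: p-value = 0.049090; compare to alpha = 0.1. reject H0.

U_X = 1.5, p = 0.049090, reject H0 at alpha = 0.1.


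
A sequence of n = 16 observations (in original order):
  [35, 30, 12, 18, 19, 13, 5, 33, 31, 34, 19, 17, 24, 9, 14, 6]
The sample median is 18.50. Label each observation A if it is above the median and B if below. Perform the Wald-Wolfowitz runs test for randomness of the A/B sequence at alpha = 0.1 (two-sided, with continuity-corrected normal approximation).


Step 1: Compute median = 18.50; label A = above, B = below.
Labels in order: AABBABBAAAABABBB  (n_A = 8, n_B = 8)
Step 2: Count runs R = 8.
Step 3: Under H0 (random ordering), E[R] = 2*n_A*n_B/(n_A+n_B) + 1 = 2*8*8/16 + 1 = 9.0000.
        Var[R] = 2*n_A*n_B*(2*n_A*n_B - n_A - n_B) / ((n_A+n_B)^2 * (n_A+n_B-1)) = 14336/3840 = 3.7333.
        SD[R] = 1.9322.
Step 4: Continuity-corrected z = (R + 0.5 - E[R]) / SD[R] = (8 + 0.5 - 9.0000) / 1.9322 = -0.2588.
Step 5: Two-sided p-value via normal approximation = 2*(1 - Phi(|z|)) = 0.795809.
Step 6: alpha = 0.1. fail to reject H0.

R = 8, z = -0.2588, p = 0.795809, fail to reject H0.


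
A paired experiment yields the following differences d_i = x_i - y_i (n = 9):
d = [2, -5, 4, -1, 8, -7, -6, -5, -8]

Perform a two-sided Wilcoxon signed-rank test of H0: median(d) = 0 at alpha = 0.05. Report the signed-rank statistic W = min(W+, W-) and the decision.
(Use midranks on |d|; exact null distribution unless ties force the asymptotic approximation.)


Step 1: Drop any zero differences (none here) and take |d_i|.
|d| = [2, 5, 4, 1, 8, 7, 6, 5, 8]
Step 2: Midrank |d_i| (ties get averaged ranks).
ranks: |2|->2, |5|->4.5, |4|->3, |1|->1, |8|->8.5, |7|->7, |6|->6, |5|->4.5, |8|->8.5
Step 3: Attach original signs; sum ranks with positive sign and with negative sign.
W+ = 2 + 3 + 8.5 = 13.5
W- = 4.5 + 1 + 7 + 6 + 4.5 + 8.5 = 31.5
(Check: W+ + W- = 45 should equal n(n+1)/2 = 45.)
Step 4: Test statistic W = min(W+, W-) = 13.5.
Step 5: Ties in |d|, so use the tie-corrected normal approximation.
        E[W] = n(n+1)/4 = 9*10/4 = 22.5.
        Tie groups: |d|=5 (t=2), |d|=8 (t=2); sum(t^3 - t) = 12.
        Var[W] = n(n+1)(2n+1)/24 - sum(t^3-t)/48 = 1710/24 - 12/48 = 71.
        z = (W - E[W]) / sqrt(Var[W]) = (13.5 - 22.5) / 8.4261 = -1.0681.
        Two-sided p = 2*Phi(z) = 0.285474.
Step 6: alpha = 0.05. fail to reject H0.

W+ = 13.5, W- = 31.5, W = min = 13.5, p = 0.285474, fail to reject H0.


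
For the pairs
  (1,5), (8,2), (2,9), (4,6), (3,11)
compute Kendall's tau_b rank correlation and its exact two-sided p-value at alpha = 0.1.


Step 1: Enumerate the 10 unordered pairs (i,j) with i<j and classify each by sign(x_j-x_i) * sign(y_j-y_i).
  (1,2):dx=+7,dy=-3->D; (1,3):dx=+1,dy=+4->C; (1,4):dx=+3,dy=+1->C; (1,5):dx=+2,dy=+6->C
  (2,3):dx=-6,dy=+7->D; (2,4):dx=-4,dy=+4->D; (2,5):dx=-5,dy=+9->D; (3,4):dx=+2,dy=-3->D
  (3,5):dx=+1,dy=+2->C; (4,5):dx=-1,dy=+5->D
Step 2: C = 4, D = 6, total pairs = 10.
Step 3: tau = (C - D)/(n(n-1)/2) = (4 - 6)/10 = -0.200000.
Step 4: Exact two-sided p-value (enumerate n! = 120 permutations of y under H0): p = 0.816667.
Step 5: alpha = 0.1. fail to reject H0.

tau_b = -0.2000 (C=4, D=6), p = 0.816667, fail to reject H0.


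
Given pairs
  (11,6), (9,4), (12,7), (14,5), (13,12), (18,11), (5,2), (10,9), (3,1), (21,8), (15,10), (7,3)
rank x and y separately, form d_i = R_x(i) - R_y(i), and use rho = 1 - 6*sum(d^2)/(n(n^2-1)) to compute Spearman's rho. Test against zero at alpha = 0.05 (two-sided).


Step 1: Rank x and y separately (midranks; no ties here).
rank(x): 11->6, 9->4, 12->7, 14->9, 13->8, 18->11, 5->2, 10->5, 3->1, 21->12, 15->10, 7->3
rank(y): 6->6, 4->4, 7->7, 5->5, 12->12, 11->11, 2->2, 9->9, 1->1, 8->8, 10->10, 3->3
Step 2: d_i = R_x(i) - R_y(i); compute d_i^2.
  (6-6)^2=0, (4-4)^2=0, (7-7)^2=0, (9-5)^2=16, (8-12)^2=16, (11-11)^2=0, (2-2)^2=0, (5-9)^2=16, (1-1)^2=0, (12-8)^2=16, (10-10)^2=0, (3-3)^2=0
sum(d^2) = 64.
Step 3: rho = 1 - 6*64 / (12*(12^2 - 1)) = 1 - 384/1716 = 0.776224.
Step 4: Under H0, t = rho * sqrt((n-2)/(1-rho^2)) = 3.8934 ~ t(10).
Step 5: Two-sided p-value from the t-distribution with 10 df = 0.002993.
Step 6: alpha = 0.05. reject H0.

rho = 0.7762, p = 0.002993, reject H0 at alpha = 0.05.


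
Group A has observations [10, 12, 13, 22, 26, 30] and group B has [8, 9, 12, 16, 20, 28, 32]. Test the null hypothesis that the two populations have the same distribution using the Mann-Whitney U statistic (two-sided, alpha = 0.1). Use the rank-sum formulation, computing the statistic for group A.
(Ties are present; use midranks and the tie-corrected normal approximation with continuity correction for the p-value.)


Step 1: Combine and sort all 13 observations; assign midranks.
sorted (value, group): (8,Y), (9,Y), (10,X), (12,X), (12,Y), (13,X), (16,Y), (20,Y), (22,X), (26,X), (28,Y), (30,X), (32,Y)
ranks: 8->1, 9->2, 10->3, 12->4.5, 12->4.5, 13->6, 16->7, 20->8, 22->9, 26->10, 28->11, 30->12, 32->13
Step 2: Rank sum for X: R1 = 3 + 4.5 + 6 + 9 + 10 + 12 = 44.5.
Step 3: U_X = R1 - n1(n1+1)/2 = 44.5 - 6*7/2 = 44.5 - 21 = 23.5.
       U_Y = n1*n2 - U_X = 42 - 23.5 = 18.5.
Step 4: Ties are present, so use the tie-corrected normal approximation (with continuity correction) for the p-value.
Step 5: p-value = 0.774796; compare to alpha = 0.1. fail to reject H0.

U_X = 23.5, p = 0.774796, fail to reject H0 at alpha = 0.1.


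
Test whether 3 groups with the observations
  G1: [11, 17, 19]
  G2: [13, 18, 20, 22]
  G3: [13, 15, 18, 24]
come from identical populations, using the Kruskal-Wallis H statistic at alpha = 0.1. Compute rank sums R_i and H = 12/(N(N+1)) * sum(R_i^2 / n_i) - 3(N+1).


Step 1: Combine all N = 11 observations and assign midranks.
sorted (value, group, rank): (11,G1,1), (13,G2,2.5), (13,G3,2.5), (15,G3,4), (17,G1,5), (18,G2,6.5), (18,G3,6.5), (19,G1,8), (20,G2,9), (22,G2,10), (24,G3,11)
Step 2: Sum ranks within each group.
R_1 = 14 (n_1 = 3)
R_2 = 28 (n_2 = 4)
R_3 = 24 (n_3 = 4)
Step 3: H = 12/(N(N+1)) * sum(R_i^2/n_i) - 3(N+1)
     = 12/(11*12) * (14^2/3 + 28^2/4 + 24^2/4) - 3*12
     = 0.090909 * 405.333 - 36
     = 0.848485.
Step 4: Ties present; correction factor C = 1 - 12/(11^3 - 11) = 0.990909. Corrected H = 0.848485 / 0.990909 = 0.856269.
Step 5: Under H0, H ~ chi^2(2); p-value = 0.651724.
Step 6: alpha = 0.1. fail to reject H0.

H = 0.8563, df = 2, p = 0.651724, fail to reject H0.


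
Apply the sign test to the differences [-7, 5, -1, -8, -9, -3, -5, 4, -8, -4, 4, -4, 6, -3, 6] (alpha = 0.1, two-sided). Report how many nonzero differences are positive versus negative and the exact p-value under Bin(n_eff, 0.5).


Step 1: Discard zero differences. Original n = 15; n_eff = number of nonzero differences = 15.
Nonzero differences (with sign): -7, +5, -1, -8, -9, -3, -5, +4, -8, -4, +4, -4, +6, -3, +6
Step 2: Count signs: positive = 5, negative = 10.
Step 3: Under H0: P(positive) = 0.5, so the number of positives S ~ Bin(15, 0.5).
Step 4: Two-sided exact p-value = sum of Bin(15,0.5) probabilities at or below the observed probability = 0.301758.
Step 5: alpha = 0.1. fail to reject H0.

n_eff = 15, pos = 5, neg = 10, p = 0.301758, fail to reject H0.


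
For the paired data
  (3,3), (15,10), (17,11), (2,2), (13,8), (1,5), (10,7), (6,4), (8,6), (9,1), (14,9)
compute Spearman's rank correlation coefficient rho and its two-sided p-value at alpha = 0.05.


Step 1: Rank x and y separately (midranks; no ties here).
rank(x): 3->3, 15->10, 17->11, 2->2, 13->8, 1->1, 10->7, 6->4, 8->5, 9->6, 14->9
rank(y): 3->3, 10->10, 11->11, 2->2, 8->8, 5->5, 7->7, 4->4, 6->6, 1->1, 9->9
Step 2: d_i = R_x(i) - R_y(i); compute d_i^2.
  (3-3)^2=0, (10-10)^2=0, (11-11)^2=0, (2-2)^2=0, (8-8)^2=0, (1-5)^2=16, (7-7)^2=0, (4-4)^2=0, (5-6)^2=1, (6-1)^2=25, (9-9)^2=0
sum(d^2) = 42.
Step 3: rho = 1 - 6*42 / (11*(11^2 - 1)) = 1 - 252/1320 = 0.809091.
Step 4: Under H0, t = rho * sqrt((n-2)/(1-rho^2)) = 4.1302 ~ t(9).
Step 5: Two-sided p-value from the t-distribution with 9 df = 0.002559.
Step 6: alpha = 0.05. reject H0.

rho = 0.8091, p = 0.002559, reject H0 at alpha = 0.05.


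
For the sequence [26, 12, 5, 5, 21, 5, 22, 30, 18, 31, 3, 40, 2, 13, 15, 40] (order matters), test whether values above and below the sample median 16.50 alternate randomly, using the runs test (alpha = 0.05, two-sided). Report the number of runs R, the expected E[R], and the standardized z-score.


Step 1: Compute median = 16.50; label A = above, B = below.
Labels in order: ABBBABAAAABABBBA  (n_A = 8, n_B = 8)
Step 2: Count runs R = 9.
Step 3: Under H0 (random ordering), E[R] = 2*n_A*n_B/(n_A+n_B) + 1 = 2*8*8/16 + 1 = 9.0000.
        Var[R] = 2*n_A*n_B*(2*n_A*n_B - n_A - n_B) / ((n_A+n_B)^2 * (n_A+n_B-1)) = 14336/3840 = 3.7333.
        SD[R] = 1.9322.
Step 4: R = E[R], so z = 0 with no continuity correction.
Step 5: Two-sided p-value via normal approximation = 2*(1 - Phi(|z|)) = 1.000000.
Step 6: alpha = 0.05. fail to reject H0.

R = 9, z = 0.0000, p = 1.000000, fail to reject H0.


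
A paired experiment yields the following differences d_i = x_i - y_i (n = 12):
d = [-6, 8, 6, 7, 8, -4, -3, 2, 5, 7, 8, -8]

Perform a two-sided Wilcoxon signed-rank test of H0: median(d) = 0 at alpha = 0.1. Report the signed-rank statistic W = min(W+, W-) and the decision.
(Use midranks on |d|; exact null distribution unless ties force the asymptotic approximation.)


Step 1: Drop any zero differences (none here) and take |d_i|.
|d| = [6, 8, 6, 7, 8, 4, 3, 2, 5, 7, 8, 8]
Step 2: Midrank |d_i| (ties get averaged ranks).
ranks: |6|->5.5, |8|->10.5, |6|->5.5, |7|->7.5, |8|->10.5, |4|->3, |3|->2, |2|->1, |5|->4, |7|->7.5, |8|->10.5, |8|->10.5
Step 3: Attach original signs; sum ranks with positive sign and with negative sign.
W+ = 10.5 + 5.5 + 7.5 + 10.5 + 1 + 4 + 7.5 + 10.5 = 57
W- = 5.5 + 3 + 2 + 10.5 = 21
(Check: W+ + W- = 78 should equal n(n+1)/2 = 78.)
Step 4: Test statistic W = min(W+, W-) = 21.
Step 5: Ties in |d|, so use the tie-corrected normal approximation.
        E[W] = n(n+1)/4 = 12*13/4 = 39.
        Tie groups: |d|=6 (t=2), |d|=7 (t=2), |d|=8 (t=4); sum(t^3 - t) = 72.
        Var[W] = n(n+1)(2n+1)/24 - sum(t^3-t)/48 = 3900/24 - 72/48 = 161.
        z = (W - E[W]) / sqrt(Var[W]) = (21 - 39) / 12.6886 = -1.4186.
        Two-sided p = 2*Phi(z) = 0.156016.
Step 6: alpha = 0.1. fail to reject H0.

W+ = 57, W- = 21, W = min = 21, p = 0.156016, fail to reject H0.


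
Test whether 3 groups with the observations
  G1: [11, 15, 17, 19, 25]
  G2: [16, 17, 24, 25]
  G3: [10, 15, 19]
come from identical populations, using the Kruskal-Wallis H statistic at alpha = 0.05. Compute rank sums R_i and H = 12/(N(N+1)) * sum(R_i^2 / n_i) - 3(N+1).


Step 1: Combine all N = 12 observations and assign midranks.
sorted (value, group, rank): (10,G3,1), (11,G1,2), (15,G1,3.5), (15,G3,3.5), (16,G2,5), (17,G1,6.5), (17,G2,6.5), (19,G1,8.5), (19,G3,8.5), (24,G2,10), (25,G1,11.5), (25,G2,11.5)
Step 2: Sum ranks within each group.
R_1 = 32 (n_1 = 5)
R_2 = 33 (n_2 = 4)
R_3 = 13 (n_3 = 3)
Step 3: H = 12/(N(N+1)) * sum(R_i^2/n_i) - 3(N+1)
     = 12/(12*13) * (32^2/5 + 33^2/4 + 13^2/3) - 3*13
     = 0.076923 * 533.383 - 39
     = 2.029487.
Step 4: Ties present; correction factor C = 1 - 24/(12^3 - 12) = 0.986014. Corrected H = 2.029487 / 0.986014 = 2.058274.
Step 5: Under H0, H ~ chi^2(2); p-value = 0.357315.
Step 6: alpha = 0.05. fail to reject H0.

H = 2.0583, df = 2, p = 0.357315, fail to reject H0.


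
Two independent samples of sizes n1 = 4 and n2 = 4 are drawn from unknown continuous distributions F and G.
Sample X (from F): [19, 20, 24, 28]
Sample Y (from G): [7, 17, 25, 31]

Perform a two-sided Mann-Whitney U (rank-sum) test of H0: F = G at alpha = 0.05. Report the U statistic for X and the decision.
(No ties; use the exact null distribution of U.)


Step 1: Combine and sort all 8 observations; assign midranks.
sorted (value, group): (7,Y), (17,Y), (19,X), (20,X), (24,X), (25,Y), (28,X), (31,Y)
ranks: 7->1, 17->2, 19->3, 20->4, 24->5, 25->6, 28->7, 31->8
Step 2: Rank sum for X: R1 = 3 + 4 + 5 + 7 = 19.
Step 3: U_X = R1 - n1(n1+1)/2 = 19 - 4*5/2 = 19 - 10 = 9.
       U_Y = n1*n2 - U_X = 16 - 9 = 7.
Step 4: No ties, so the exact null distribution of U (based on enumerating the C(8,4) = 70 equally likely rank assignments) gives the two-sided p-value.
Step 5: p-value = 0.885714; compare to alpha = 0.05. fail to reject H0.

U_X = 9, p = 0.885714, fail to reject H0 at alpha = 0.05.


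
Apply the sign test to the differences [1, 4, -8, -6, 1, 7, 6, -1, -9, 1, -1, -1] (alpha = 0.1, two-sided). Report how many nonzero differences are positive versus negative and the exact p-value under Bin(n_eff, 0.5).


Step 1: Discard zero differences. Original n = 12; n_eff = number of nonzero differences = 12.
Nonzero differences (with sign): +1, +4, -8, -6, +1, +7, +6, -1, -9, +1, -1, -1
Step 2: Count signs: positive = 6, negative = 6.
Step 3: Under H0: P(positive) = 0.5, so the number of positives S ~ Bin(12, 0.5).
Step 4: Two-sided exact p-value = sum of Bin(12,0.5) probabilities at or below the observed probability = 1.000000.
Step 5: alpha = 0.1. fail to reject H0.

n_eff = 12, pos = 6, neg = 6, p = 1.000000, fail to reject H0.


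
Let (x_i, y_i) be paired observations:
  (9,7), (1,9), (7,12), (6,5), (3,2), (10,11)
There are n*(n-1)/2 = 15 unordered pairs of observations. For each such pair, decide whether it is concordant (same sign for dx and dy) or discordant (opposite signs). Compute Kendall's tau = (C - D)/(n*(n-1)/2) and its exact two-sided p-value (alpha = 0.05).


Step 1: Enumerate the 15 unordered pairs (i,j) with i<j and classify each by sign(x_j-x_i) * sign(y_j-y_i).
  (1,2):dx=-8,dy=+2->D; (1,3):dx=-2,dy=+5->D; (1,4):dx=-3,dy=-2->C; (1,5):dx=-6,dy=-5->C
  (1,6):dx=+1,dy=+4->C; (2,3):dx=+6,dy=+3->C; (2,4):dx=+5,dy=-4->D; (2,5):dx=+2,dy=-7->D
  (2,6):dx=+9,dy=+2->C; (3,4):dx=-1,dy=-7->C; (3,5):dx=-4,dy=-10->C; (3,6):dx=+3,dy=-1->D
  (4,5):dx=-3,dy=-3->C; (4,6):dx=+4,dy=+6->C; (5,6):dx=+7,dy=+9->C
Step 2: C = 10, D = 5, total pairs = 15.
Step 3: tau = (C - D)/(n(n-1)/2) = (10 - 5)/15 = 0.333333.
Step 4: Exact two-sided p-value (enumerate n! = 720 permutations of y under H0): p = 0.469444.
Step 5: alpha = 0.05. fail to reject H0.

tau_b = 0.3333 (C=10, D=5), p = 0.469444, fail to reject H0.


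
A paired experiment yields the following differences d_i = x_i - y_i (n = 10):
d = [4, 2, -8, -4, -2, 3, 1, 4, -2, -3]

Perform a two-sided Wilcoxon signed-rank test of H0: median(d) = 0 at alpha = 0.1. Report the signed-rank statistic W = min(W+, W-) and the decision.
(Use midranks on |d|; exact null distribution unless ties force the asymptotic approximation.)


Step 1: Drop any zero differences (none here) and take |d_i|.
|d| = [4, 2, 8, 4, 2, 3, 1, 4, 2, 3]
Step 2: Midrank |d_i| (ties get averaged ranks).
ranks: |4|->8, |2|->3, |8|->10, |4|->8, |2|->3, |3|->5.5, |1|->1, |4|->8, |2|->3, |3|->5.5
Step 3: Attach original signs; sum ranks with positive sign and with negative sign.
W+ = 8 + 3 + 5.5 + 1 + 8 = 25.5
W- = 10 + 8 + 3 + 3 + 5.5 = 29.5
(Check: W+ + W- = 55 should equal n(n+1)/2 = 55.)
Step 4: Test statistic W = min(W+, W-) = 25.5.
Step 5: Ties in |d|, so use the tie-corrected normal approximation.
        E[W] = n(n+1)/4 = 10*11/4 = 27.5.
        Tie groups: |d|=2 (t=3), |d|=3 (t=2), |d|=4 (t=3); sum(t^3 - t) = 54.
        Var[W] = n(n+1)(2n+1)/24 - sum(t^3-t)/48 = 2310/24 - 54/48 = 95.125.
        z = (W - E[W]) / sqrt(Var[W]) = (25.5 - 27.5) / 9.7532 = -0.2051.
        Two-sided p = 2*Phi(z) = 0.837525.
Step 6: alpha = 0.1. fail to reject H0.

W+ = 25.5, W- = 29.5, W = min = 25.5, p = 0.837525, fail to reject H0.


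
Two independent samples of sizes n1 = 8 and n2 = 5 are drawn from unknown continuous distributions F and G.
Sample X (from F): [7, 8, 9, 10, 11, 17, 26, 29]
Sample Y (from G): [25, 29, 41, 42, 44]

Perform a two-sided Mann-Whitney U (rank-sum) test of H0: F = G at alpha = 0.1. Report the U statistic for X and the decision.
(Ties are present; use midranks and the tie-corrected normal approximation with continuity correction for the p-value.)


Step 1: Combine and sort all 13 observations; assign midranks.
sorted (value, group): (7,X), (8,X), (9,X), (10,X), (11,X), (17,X), (25,Y), (26,X), (29,X), (29,Y), (41,Y), (42,Y), (44,Y)
ranks: 7->1, 8->2, 9->3, 10->4, 11->5, 17->6, 25->7, 26->8, 29->9.5, 29->9.5, 41->11, 42->12, 44->13
Step 2: Rank sum for X: R1 = 1 + 2 + 3 + 4 + 5 + 6 + 8 + 9.5 = 38.5.
Step 3: U_X = R1 - n1(n1+1)/2 = 38.5 - 8*9/2 = 38.5 - 36 = 2.5.
       U_Y = n1*n2 - U_X = 40 - 2.5 = 37.5.
Step 4: Ties are present, so use the tie-corrected normal approximation (with continuity correction) for the p-value.
Step 5: p-value = 0.012704; compare to alpha = 0.1. reject H0.

U_X = 2.5, p = 0.012704, reject H0 at alpha = 0.1.


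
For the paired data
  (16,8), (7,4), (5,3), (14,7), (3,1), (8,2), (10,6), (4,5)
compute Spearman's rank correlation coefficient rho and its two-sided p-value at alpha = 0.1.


Step 1: Rank x and y separately (midranks; no ties here).
rank(x): 16->8, 7->4, 5->3, 14->7, 3->1, 8->5, 10->6, 4->2
rank(y): 8->8, 4->4, 3->3, 7->7, 1->1, 2->2, 6->6, 5->5
Step 2: d_i = R_x(i) - R_y(i); compute d_i^2.
  (8-8)^2=0, (4-4)^2=0, (3-3)^2=0, (7-7)^2=0, (1-1)^2=0, (5-2)^2=9, (6-6)^2=0, (2-5)^2=9
sum(d^2) = 18.
Step 3: rho = 1 - 6*18 / (8*(8^2 - 1)) = 1 - 108/504 = 0.785714.
Step 4: Under H0, t = rho * sqrt((n-2)/(1-rho^2)) = 3.1113 ~ t(6).
Step 5: Two-sided p-value from the t-distribution with 6 df = 0.020815.
Step 6: alpha = 0.1. reject H0.

rho = 0.7857, p = 0.020815, reject H0 at alpha = 0.1.


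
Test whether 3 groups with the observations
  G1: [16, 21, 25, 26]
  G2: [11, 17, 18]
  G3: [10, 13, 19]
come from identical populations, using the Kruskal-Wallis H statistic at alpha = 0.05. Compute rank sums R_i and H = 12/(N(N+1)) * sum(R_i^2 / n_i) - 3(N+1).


Step 1: Combine all N = 10 observations and assign midranks.
sorted (value, group, rank): (10,G3,1), (11,G2,2), (13,G3,3), (16,G1,4), (17,G2,5), (18,G2,6), (19,G3,7), (21,G1,8), (25,G1,9), (26,G1,10)
Step 2: Sum ranks within each group.
R_1 = 31 (n_1 = 4)
R_2 = 13 (n_2 = 3)
R_3 = 11 (n_3 = 3)
Step 3: H = 12/(N(N+1)) * sum(R_i^2/n_i) - 3(N+1)
     = 12/(10*11) * (31^2/4 + 13^2/3 + 11^2/3) - 3*11
     = 0.109091 * 336.917 - 33
     = 3.754545.
Step 4: No ties, so H is used without correction.
Step 5: Under H0, H ~ chi^2(2); p-value = 0.153007.
Step 6: alpha = 0.05. fail to reject H0.

H = 3.7545, df = 2, p = 0.153007, fail to reject H0.


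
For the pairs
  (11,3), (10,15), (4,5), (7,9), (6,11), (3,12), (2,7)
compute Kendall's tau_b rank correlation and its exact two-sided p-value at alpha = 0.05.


Step 1: Enumerate the 21 unordered pairs (i,j) with i<j and classify each by sign(x_j-x_i) * sign(y_j-y_i).
  (1,2):dx=-1,dy=+12->D; (1,3):dx=-7,dy=+2->D; (1,4):dx=-4,dy=+6->D; (1,5):dx=-5,dy=+8->D
  (1,6):dx=-8,dy=+9->D; (1,7):dx=-9,dy=+4->D; (2,3):dx=-6,dy=-10->C; (2,4):dx=-3,dy=-6->C
  (2,5):dx=-4,dy=-4->C; (2,6):dx=-7,dy=-3->C; (2,7):dx=-8,dy=-8->C; (3,4):dx=+3,dy=+4->C
  (3,5):dx=+2,dy=+6->C; (3,6):dx=-1,dy=+7->D; (3,7):dx=-2,dy=+2->D; (4,5):dx=-1,dy=+2->D
  (4,6):dx=-4,dy=+3->D; (4,7):dx=-5,dy=-2->C; (5,6):dx=-3,dy=+1->D; (5,7):dx=-4,dy=-4->C
  (6,7):dx=-1,dy=-5->C
Step 2: C = 10, D = 11, total pairs = 21.
Step 3: tau = (C - D)/(n(n-1)/2) = (10 - 11)/21 = -0.047619.
Step 4: Exact two-sided p-value (enumerate n! = 5040 permutations of y under H0): p = 1.000000.
Step 5: alpha = 0.05. fail to reject H0.

tau_b = -0.0476 (C=10, D=11), p = 1.000000, fail to reject H0.


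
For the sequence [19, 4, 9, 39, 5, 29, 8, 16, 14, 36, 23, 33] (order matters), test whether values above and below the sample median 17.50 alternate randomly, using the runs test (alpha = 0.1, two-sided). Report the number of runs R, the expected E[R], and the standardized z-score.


Step 1: Compute median = 17.50; label A = above, B = below.
Labels in order: ABBABABBBAAA  (n_A = 6, n_B = 6)
Step 2: Count runs R = 7.
Step 3: Under H0 (random ordering), E[R] = 2*n_A*n_B/(n_A+n_B) + 1 = 2*6*6/12 + 1 = 7.0000.
        Var[R] = 2*n_A*n_B*(2*n_A*n_B - n_A - n_B) / ((n_A+n_B)^2 * (n_A+n_B-1)) = 4320/1584 = 2.7273.
        SD[R] = 1.6514.
Step 4: R = E[R], so z = 0 with no continuity correction.
Step 5: Two-sided p-value via normal approximation = 2*(1 - Phi(|z|)) = 1.000000.
Step 6: alpha = 0.1. fail to reject H0.

R = 7, z = 0.0000, p = 1.000000, fail to reject H0.


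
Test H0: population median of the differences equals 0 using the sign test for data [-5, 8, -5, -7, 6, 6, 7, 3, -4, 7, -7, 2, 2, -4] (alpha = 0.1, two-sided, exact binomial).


Step 1: Discard zero differences. Original n = 14; n_eff = number of nonzero differences = 14.
Nonzero differences (with sign): -5, +8, -5, -7, +6, +6, +7, +3, -4, +7, -7, +2, +2, -4
Step 2: Count signs: positive = 8, negative = 6.
Step 3: Under H0: P(positive) = 0.5, so the number of positives S ~ Bin(14, 0.5).
Step 4: Two-sided exact p-value = sum of Bin(14,0.5) probabilities at or below the observed probability = 0.790527.
Step 5: alpha = 0.1. fail to reject H0.

n_eff = 14, pos = 8, neg = 6, p = 0.790527, fail to reject H0.


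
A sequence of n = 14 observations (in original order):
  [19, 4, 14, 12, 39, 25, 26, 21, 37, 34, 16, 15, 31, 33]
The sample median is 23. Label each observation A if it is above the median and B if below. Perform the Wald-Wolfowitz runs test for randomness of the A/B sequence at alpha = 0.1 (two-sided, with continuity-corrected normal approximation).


Step 1: Compute median = 23; label A = above, B = below.
Labels in order: BBBBAAABAABBAA  (n_A = 7, n_B = 7)
Step 2: Count runs R = 6.
Step 3: Under H0 (random ordering), E[R] = 2*n_A*n_B/(n_A+n_B) + 1 = 2*7*7/14 + 1 = 8.0000.
        Var[R] = 2*n_A*n_B*(2*n_A*n_B - n_A - n_B) / ((n_A+n_B)^2 * (n_A+n_B-1)) = 8232/2548 = 3.2308.
        SD[R] = 1.7974.
Step 4: Continuity-corrected z = (R + 0.5 - E[R]) / SD[R] = (6 + 0.5 - 8.0000) / 1.7974 = -0.8345.
Step 5: Two-sided p-value via normal approximation = 2*(1 - Phi(|z|)) = 0.403986.
Step 6: alpha = 0.1. fail to reject H0.

R = 6, z = -0.8345, p = 0.403986, fail to reject H0.


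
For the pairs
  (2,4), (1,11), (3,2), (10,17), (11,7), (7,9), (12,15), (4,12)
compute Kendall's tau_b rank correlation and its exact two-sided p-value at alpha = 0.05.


Step 1: Enumerate the 28 unordered pairs (i,j) with i<j and classify each by sign(x_j-x_i) * sign(y_j-y_i).
  (1,2):dx=-1,dy=+7->D; (1,3):dx=+1,dy=-2->D; (1,4):dx=+8,dy=+13->C; (1,5):dx=+9,dy=+3->C
  (1,6):dx=+5,dy=+5->C; (1,7):dx=+10,dy=+11->C; (1,8):dx=+2,dy=+8->C; (2,3):dx=+2,dy=-9->D
  (2,4):dx=+9,dy=+6->C; (2,5):dx=+10,dy=-4->D; (2,6):dx=+6,dy=-2->D; (2,7):dx=+11,dy=+4->C
  (2,8):dx=+3,dy=+1->C; (3,4):dx=+7,dy=+15->C; (3,5):dx=+8,dy=+5->C; (3,6):dx=+4,dy=+7->C
  (3,7):dx=+9,dy=+13->C; (3,8):dx=+1,dy=+10->C; (4,5):dx=+1,dy=-10->D; (4,6):dx=-3,dy=-8->C
  (4,7):dx=+2,dy=-2->D; (4,8):dx=-6,dy=-5->C; (5,6):dx=-4,dy=+2->D; (5,7):dx=+1,dy=+8->C
  (5,8):dx=-7,dy=+5->D; (6,7):dx=+5,dy=+6->C; (6,8):dx=-3,dy=+3->D; (7,8):dx=-8,dy=-3->C
Step 2: C = 18, D = 10, total pairs = 28.
Step 3: tau = (C - D)/(n(n-1)/2) = (18 - 10)/28 = 0.285714.
Step 4: Exact two-sided p-value (enumerate n! = 40320 permutations of y under H0): p = 0.398760.
Step 5: alpha = 0.05. fail to reject H0.

tau_b = 0.2857 (C=18, D=10), p = 0.398760, fail to reject H0.


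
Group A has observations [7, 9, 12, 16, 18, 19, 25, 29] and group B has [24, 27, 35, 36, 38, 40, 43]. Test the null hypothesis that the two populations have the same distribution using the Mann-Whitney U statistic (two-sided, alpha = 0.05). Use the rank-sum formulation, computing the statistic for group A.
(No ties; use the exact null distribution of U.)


Step 1: Combine and sort all 15 observations; assign midranks.
sorted (value, group): (7,X), (9,X), (12,X), (16,X), (18,X), (19,X), (24,Y), (25,X), (27,Y), (29,X), (35,Y), (36,Y), (38,Y), (40,Y), (43,Y)
ranks: 7->1, 9->2, 12->3, 16->4, 18->5, 19->6, 24->7, 25->8, 27->9, 29->10, 35->11, 36->12, 38->13, 40->14, 43->15
Step 2: Rank sum for X: R1 = 1 + 2 + 3 + 4 + 5 + 6 + 8 + 10 = 39.
Step 3: U_X = R1 - n1(n1+1)/2 = 39 - 8*9/2 = 39 - 36 = 3.
       U_Y = n1*n2 - U_X = 56 - 3 = 53.
Step 4: No ties, so the exact null distribution of U (based on enumerating the C(15,8) = 6435 equally likely rank assignments) gives the two-sided p-value.
Step 5: p-value = 0.002176; compare to alpha = 0.05. reject H0.

U_X = 3, p = 0.002176, reject H0 at alpha = 0.05.


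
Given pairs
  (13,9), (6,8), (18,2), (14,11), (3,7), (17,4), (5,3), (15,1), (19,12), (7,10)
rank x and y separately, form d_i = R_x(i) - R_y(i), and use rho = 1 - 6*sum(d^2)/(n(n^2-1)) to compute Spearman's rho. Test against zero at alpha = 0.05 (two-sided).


Step 1: Rank x and y separately (midranks; no ties here).
rank(x): 13->5, 6->3, 18->9, 14->6, 3->1, 17->8, 5->2, 15->7, 19->10, 7->4
rank(y): 9->7, 8->6, 2->2, 11->9, 7->5, 4->4, 3->3, 1->1, 12->10, 10->8
Step 2: d_i = R_x(i) - R_y(i); compute d_i^2.
  (5-7)^2=4, (3-6)^2=9, (9-2)^2=49, (6-9)^2=9, (1-5)^2=16, (8-4)^2=16, (2-3)^2=1, (7-1)^2=36, (10-10)^2=0, (4-8)^2=16
sum(d^2) = 156.
Step 3: rho = 1 - 6*156 / (10*(10^2 - 1)) = 1 - 936/990 = 0.054545.
Step 4: Under H0, t = rho * sqrt((n-2)/(1-rho^2)) = 0.1545 ~ t(8).
Step 5: Two-sided p-value from the t-distribution with 8 df = 0.881036.
Step 6: alpha = 0.05. fail to reject H0.

rho = 0.0545, p = 0.881036, fail to reject H0 at alpha = 0.05.


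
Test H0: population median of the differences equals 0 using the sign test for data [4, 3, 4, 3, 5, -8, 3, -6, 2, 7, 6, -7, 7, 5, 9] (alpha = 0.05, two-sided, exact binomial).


Step 1: Discard zero differences. Original n = 15; n_eff = number of nonzero differences = 15.
Nonzero differences (with sign): +4, +3, +4, +3, +5, -8, +3, -6, +2, +7, +6, -7, +7, +5, +9
Step 2: Count signs: positive = 12, negative = 3.
Step 3: Under H0: P(positive) = 0.5, so the number of positives S ~ Bin(15, 0.5).
Step 4: Two-sided exact p-value = sum of Bin(15,0.5) probabilities at or below the observed probability = 0.035156.
Step 5: alpha = 0.05. reject H0.

n_eff = 15, pos = 12, neg = 3, p = 0.035156, reject H0.


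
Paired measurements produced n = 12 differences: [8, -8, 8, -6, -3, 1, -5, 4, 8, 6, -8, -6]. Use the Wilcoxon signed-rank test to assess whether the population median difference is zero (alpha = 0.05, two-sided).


Step 1: Drop any zero differences (none here) and take |d_i|.
|d| = [8, 8, 8, 6, 3, 1, 5, 4, 8, 6, 8, 6]
Step 2: Midrank |d_i| (ties get averaged ranks).
ranks: |8|->10, |8|->10, |8|->10, |6|->6, |3|->2, |1|->1, |5|->4, |4|->3, |8|->10, |6|->6, |8|->10, |6|->6
Step 3: Attach original signs; sum ranks with positive sign and with negative sign.
W+ = 10 + 10 + 1 + 3 + 10 + 6 = 40
W- = 10 + 6 + 2 + 4 + 10 + 6 = 38
(Check: W+ + W- = 78 should equal n(n+1)/2 = 78.)
Step 4: Test statistic W = min(W+, W-) = 38.
Step 5: Ties in |d|, so use the tie-corrected normal approximation.
        E[W] = n(n+1)/4 = 12*13/4 = 39.
        Tie groups: |d|=6 (t=3), |d|=8 (t=5); sum(t^3 - t) = 144.
        Var[W] = n(n+1)(2n+1)/24 - sum(t^3-t)/48 = 3900/24 - 144/48 = 159.5.
        z = (W - E[W]) / sqrt(Var[W]) = (38 - 39) / 12.6293 = -0.0792.
        Two-sided p = 2*Phi(z) = 0.936889.
Step 6: alpha = 0.05. fail to reject H0.

W+ = 40, W- = 38, W = min = 38, p = 0.936889, fail to reject H0.
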